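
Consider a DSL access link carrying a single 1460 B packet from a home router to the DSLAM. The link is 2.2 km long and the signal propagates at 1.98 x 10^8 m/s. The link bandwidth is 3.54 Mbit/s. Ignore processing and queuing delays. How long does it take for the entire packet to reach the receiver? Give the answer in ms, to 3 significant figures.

3.31 ms

L = 1460 × 8 = 11680 bits.
Transmission delay = L/R = 11680 / 3540000 = 3.29944 ms.
Propagation delay = d/s = 2200 m / 198000000 m/s = 0.0111111 ms.
Total = 3.31 ms.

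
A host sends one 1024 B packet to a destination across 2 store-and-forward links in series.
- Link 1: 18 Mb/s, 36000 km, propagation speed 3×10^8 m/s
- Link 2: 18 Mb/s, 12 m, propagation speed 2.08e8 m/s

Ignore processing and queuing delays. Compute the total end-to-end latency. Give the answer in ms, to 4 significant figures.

L = 1024 × 8 = 8192 bits.
Transmission delay per hop = L/R = 8192/18000000 = 0.455111 ms; 2 hops → 0.910222 ms.
Propagation delays (d/s per hop): 120, 5.76923e-05 ms; sum = 120 ms.
End-to-end = 120.9 ms.

120.9 ms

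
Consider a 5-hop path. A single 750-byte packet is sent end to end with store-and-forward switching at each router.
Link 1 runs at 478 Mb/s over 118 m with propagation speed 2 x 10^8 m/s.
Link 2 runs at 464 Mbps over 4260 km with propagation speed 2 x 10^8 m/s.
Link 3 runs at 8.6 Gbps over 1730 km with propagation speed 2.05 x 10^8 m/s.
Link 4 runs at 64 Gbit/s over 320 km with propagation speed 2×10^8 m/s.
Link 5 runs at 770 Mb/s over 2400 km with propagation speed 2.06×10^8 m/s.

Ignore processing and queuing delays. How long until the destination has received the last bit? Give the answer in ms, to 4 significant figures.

L = 750 × 8 = 6000 bits.
Transmission delays (L/R per hop): 0.0125523, 0.012931, 0.000697674, 9.375e-05, 0.00779221 ms; sum = 0.034067 ms.
Propagation delays (d/s per hop): 0.00059, 21.3, 8.43902, 1.6, 11.6505 ms; sum = 42.9901 ms.
End-to-end = 43.02 ms.

43.02 ms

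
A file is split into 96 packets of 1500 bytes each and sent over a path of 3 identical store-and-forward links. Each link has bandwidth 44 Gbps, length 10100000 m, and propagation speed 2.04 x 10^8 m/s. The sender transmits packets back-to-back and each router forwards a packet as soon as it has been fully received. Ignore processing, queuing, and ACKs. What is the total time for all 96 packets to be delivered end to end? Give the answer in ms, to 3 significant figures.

Per-hop transmission t_tx = L/R = 12000/44000000000 = 0.000272727 ms.
Per-hop propagation t_prop = 10100000/204000000 = 49.5098 ms.
Pipeline fill: first packet needs 3·t_tx to clear all hops; remaining 95 packets each add one t_tx.
Total = (3+96-1)·t_tx + 3·t_prop = 98·0.000272727 + 3·49.5098 = 149 ms.

149 ms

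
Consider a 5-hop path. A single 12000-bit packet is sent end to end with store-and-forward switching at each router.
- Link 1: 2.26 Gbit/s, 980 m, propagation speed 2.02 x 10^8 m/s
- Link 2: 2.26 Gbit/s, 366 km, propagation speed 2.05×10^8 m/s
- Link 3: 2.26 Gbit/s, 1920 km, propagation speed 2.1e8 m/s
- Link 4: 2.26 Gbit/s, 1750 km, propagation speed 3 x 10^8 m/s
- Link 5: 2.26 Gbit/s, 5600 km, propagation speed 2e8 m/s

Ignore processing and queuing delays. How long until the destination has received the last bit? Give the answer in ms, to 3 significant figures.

44.8 ms

Transmission delay per hop = L/R = 12000/2260000000 = 0.00530973 ms; 5 hops → 0.0265487 ms.
Propagation delays (d/s per hop): 0.00485149, 1.78537, 9.14286, 5.83333, 28 ms; sum = 44.7664 ms.
End-to-end = 44.8 ms.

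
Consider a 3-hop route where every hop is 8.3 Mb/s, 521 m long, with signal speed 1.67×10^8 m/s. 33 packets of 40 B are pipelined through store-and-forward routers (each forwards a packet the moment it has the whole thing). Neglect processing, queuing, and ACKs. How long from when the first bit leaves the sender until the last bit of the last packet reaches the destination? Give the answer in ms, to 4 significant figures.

Per-hop transmission t_tx = L/R = 320/8.3e+06 = 0.0385542 ms.
Per-hop propagation t_prop = 521/167000000 = 0.00311976 ms.
Pipeline fill: first packet needs 3·t_tx to clear all hops; remaining 32 packets each add one t_tx.
Total = (3+33-1)·t_tx + 3·t_prop = 35·0.0385542 + 3·0.00311976 = 1.359 ms.

1.359 ms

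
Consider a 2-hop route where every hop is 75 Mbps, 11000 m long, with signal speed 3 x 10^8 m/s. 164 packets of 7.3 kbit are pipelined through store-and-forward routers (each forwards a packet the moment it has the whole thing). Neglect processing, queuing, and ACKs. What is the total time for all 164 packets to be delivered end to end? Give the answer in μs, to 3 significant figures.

16100 μs

Per-hop transmission t_tx = L/R = 7300/75000000 = 97.3333 μs.
Per-hop propagation t_prop = 11000/300000000 = 36.6667 μs.
Pipeline fill: first packet needs 2·t_tx to clear all hops; remaining 163 packets each add one t_tx.
Total = (2+164-1)·t_tx + 2·t_prop = 165·97.3333 + 2·36.6667 = 16100 μs.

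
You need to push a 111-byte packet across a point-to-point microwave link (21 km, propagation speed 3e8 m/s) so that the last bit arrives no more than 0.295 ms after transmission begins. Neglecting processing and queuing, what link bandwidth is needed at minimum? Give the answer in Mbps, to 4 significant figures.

L = 888 bits.
Propagation delay = 21000 / 300000000 = 0.07 ms.
Transmission budget = 0.295 − 0.07 = 0.225 ms.
R ≥ L / t_tx = 888 bits / 0.000225 s = 3.947 Mbps.

3.947 Mbps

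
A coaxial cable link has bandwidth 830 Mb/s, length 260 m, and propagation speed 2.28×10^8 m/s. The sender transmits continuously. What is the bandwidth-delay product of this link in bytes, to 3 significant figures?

Propagation delay = 260 / 2.28e+08 = 1.14035e-06 s.
BDP = R × t_prop = 830000000 × 1.14035e-06 = 946.491 bits.
In bytes: 946.491/8 = 118 bytes.

118 bytes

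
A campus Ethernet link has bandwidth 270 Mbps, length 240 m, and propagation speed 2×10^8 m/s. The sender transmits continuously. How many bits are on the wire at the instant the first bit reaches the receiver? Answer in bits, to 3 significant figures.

Propagation delay = 240 / 200000000 = 1.2e-06 s.
BDP = R × t_prop = 270000000 × 1.2e-06 = 324 bits.

324 bits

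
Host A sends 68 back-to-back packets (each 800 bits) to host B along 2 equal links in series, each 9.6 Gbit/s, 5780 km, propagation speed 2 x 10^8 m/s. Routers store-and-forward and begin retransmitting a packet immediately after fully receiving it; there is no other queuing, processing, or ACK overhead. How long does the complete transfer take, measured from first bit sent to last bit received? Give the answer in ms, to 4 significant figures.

57.81 ms

Per-hop transmission t_tx = L/R = 800/9600000000 = 8.33333e-05 ms.
Per-hop propagation t_prop = 5780000/200000000 = 28.9 ms.
Pipeline fill: first packet needs 2·t_tx to clear all hops; remaining 67 packets each add one t_tx.
Total = (2+68-1)·t_tx + 2·t_prop = 69·8.33333e-05 + 2·28.9 = 57.81 ms.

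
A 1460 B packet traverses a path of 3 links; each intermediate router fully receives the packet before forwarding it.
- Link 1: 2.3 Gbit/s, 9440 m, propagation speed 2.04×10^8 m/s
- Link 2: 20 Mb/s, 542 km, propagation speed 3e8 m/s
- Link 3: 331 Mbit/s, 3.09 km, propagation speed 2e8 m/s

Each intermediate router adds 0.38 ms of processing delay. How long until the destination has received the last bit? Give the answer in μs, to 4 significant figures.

L = 1460 × 8 = 11680 bits.
Transmission delays (L/R per hop): 5.07826, 584, 35.287 μs; sum = 624.365 μs.
Propagation delays (d/s per hop): 46.2745, 1806.67, 15.45 μs; sum = 1868.39 μs.
Processing at 2 router(s): 2 × 0.38 ms = 760 μs.
End-to-end = 3253 μs.

3253 μs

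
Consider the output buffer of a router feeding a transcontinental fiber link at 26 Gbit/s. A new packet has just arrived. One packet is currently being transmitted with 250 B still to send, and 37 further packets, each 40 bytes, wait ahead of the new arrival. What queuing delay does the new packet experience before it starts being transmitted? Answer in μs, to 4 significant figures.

Each queued packet: L/R = 320/26000000000 = 0.0123077 μs.
37 queued → 0.455385 μs.
Plus remaining 2000 bits of current packet: 0.0769231 μs.
Queuing delay = 0.5323 μs.

0.5323 μs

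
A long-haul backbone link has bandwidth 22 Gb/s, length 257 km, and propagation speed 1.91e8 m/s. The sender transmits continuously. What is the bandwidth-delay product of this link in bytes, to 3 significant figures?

Propagation delay = 257000 / 191000000 = 0.00134555 s.
BDP = R × t_prop = 22000000000 × 0.00134555 = 29602100 bits.
In bytes: 29602100/8 = 3700000 bytes.

3700000 bytes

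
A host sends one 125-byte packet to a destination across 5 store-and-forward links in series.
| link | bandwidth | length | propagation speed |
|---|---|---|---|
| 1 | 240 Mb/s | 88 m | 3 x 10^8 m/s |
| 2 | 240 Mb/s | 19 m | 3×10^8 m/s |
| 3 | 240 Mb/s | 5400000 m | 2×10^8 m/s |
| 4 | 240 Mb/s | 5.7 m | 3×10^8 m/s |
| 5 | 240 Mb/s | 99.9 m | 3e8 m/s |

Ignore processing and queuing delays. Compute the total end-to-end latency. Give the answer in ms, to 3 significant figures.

L = 125 × 8 = 1000 bits.
Transmission delay per hop = L/R = 1000/240000000 = 0.00416667 ms; 5 hops → 0.0208333 ms.
Propagation delays (d/s per hop): 0.000293333, 6.33333e-05, 27, 1.9e-05, 0.000333 ms; sum = 27.0007 ms.
End-to-end = 27.0 ms.

27.0 ms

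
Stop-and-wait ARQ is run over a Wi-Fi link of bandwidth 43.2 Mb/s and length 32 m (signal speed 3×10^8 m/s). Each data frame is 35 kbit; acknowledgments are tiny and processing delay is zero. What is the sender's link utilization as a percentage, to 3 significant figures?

t_tx = L/R = 35000/43200000 = 0.000810185 s.
t_prop = 32/300000000 = 1.06667e-07 s; RTT = 2.13333e-07 s.
Cycle = t_tx + RTT = 0.000810399 s.
Utilization = t_tx / cycle = 0.000810185/0.000810399 = 100 %.

100 %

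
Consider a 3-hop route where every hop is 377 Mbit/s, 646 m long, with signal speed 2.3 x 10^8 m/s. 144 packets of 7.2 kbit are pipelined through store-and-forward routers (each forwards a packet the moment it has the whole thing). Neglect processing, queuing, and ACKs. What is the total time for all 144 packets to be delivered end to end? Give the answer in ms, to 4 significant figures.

Per-hop transmission t_tx = L/R = 7200/377000000 = 0.0190981 ms.
Per-hop propagation t_prop = 646/2.3e+08 = 0.0028087 ms.
Pipeline fill: first packet needs 3·t_tx to clear all hops; remaining 143 packets each add one t_tx.
Total = (3+144-1)·t_tx + 3·t_prop = 146·0.0190981 + 3·0.0028087 = 2.797 ms.

2.797 ms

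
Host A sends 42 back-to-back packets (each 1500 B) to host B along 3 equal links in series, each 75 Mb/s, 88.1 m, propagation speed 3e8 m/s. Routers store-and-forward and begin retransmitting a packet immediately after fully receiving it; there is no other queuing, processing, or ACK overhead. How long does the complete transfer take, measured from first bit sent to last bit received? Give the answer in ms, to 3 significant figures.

7.04 ms

Per-hop transmission t_tx = L/R = 12000/75000000 = 0.16 ms.
Per-hop propagation t_prop = 88.1/300000000 = 0.000293667 ms.
Pipeline fill: first packet needs 3·t_tx to clear all hops; remaining 41 packets each add one t_tx.
Total = (3+42-1)·t_tx + 3·t_prop = 44·0.16 + 3·0.000293667 = 7.04 ms.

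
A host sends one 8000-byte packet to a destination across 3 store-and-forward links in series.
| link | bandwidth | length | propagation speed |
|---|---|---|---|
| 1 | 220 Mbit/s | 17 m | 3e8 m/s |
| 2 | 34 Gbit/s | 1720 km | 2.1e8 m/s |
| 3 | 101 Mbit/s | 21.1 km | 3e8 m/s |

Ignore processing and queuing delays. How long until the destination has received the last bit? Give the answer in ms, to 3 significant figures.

9.19 ms

L = 8000 × 8 = 64000 bits.
Transmission delays (L/R per hop): 0.290909, 0.00188235, 0.633663 ms; sum = 0.926455 ms.
Propagation delays (d/s per hop): 5.66667e-05, 8.19048, 0.0703333 ms; sum = 8.26087 ms.
End-to-end = 9.19 ms.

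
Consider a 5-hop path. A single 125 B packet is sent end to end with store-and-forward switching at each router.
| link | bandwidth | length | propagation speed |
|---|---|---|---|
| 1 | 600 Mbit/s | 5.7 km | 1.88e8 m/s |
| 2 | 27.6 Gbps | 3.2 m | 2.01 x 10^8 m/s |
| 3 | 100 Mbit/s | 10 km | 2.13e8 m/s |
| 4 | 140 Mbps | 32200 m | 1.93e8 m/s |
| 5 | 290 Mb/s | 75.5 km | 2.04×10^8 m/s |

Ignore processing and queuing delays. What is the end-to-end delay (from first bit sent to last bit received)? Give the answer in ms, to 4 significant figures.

0.6365 ms

L = 125 × 8 = 1000 bits.
Transmission delays (L/R per hop): 0.00166667, 3.62319e-05, 0.01, 0.00714286, 0.00344828 ms; sum = 0.022294 ms.
Propagation delays (d/s per hop): 0.0303191, 1.59204e-05, 0.0469484, 0.166839, 0.370098 ms; sum = 0.614221 ms.
End-to-end = 0.6365 ms.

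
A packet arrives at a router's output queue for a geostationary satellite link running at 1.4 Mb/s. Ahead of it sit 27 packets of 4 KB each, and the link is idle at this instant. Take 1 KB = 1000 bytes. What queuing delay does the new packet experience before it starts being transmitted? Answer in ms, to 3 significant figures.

Each queued packet: L/R = 32000/1400000 = 22.8571 ms.
27 queued → 617.143 ms.
Queuing delay = 617 ms.

617 ms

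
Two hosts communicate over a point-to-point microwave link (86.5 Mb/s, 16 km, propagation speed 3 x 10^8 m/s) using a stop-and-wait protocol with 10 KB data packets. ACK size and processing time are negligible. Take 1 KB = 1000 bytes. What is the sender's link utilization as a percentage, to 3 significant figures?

t_tx = L/R = 80000/86500000 = 0.000924855 s.
t_prop = 16000/300000000 = 5.33333e-05 s; RTT = 0.000106667 s.
Cycle = t_tx + RTT = 0.00103152 s.
Utilization = t_tx / cycle = 0.000924855/0.00103152 = 89.7 %.

89.7 %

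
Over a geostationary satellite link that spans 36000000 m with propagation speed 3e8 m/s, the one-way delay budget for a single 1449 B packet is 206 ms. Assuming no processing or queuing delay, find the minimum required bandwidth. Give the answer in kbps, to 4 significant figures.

L = 11592 bits.
Propagation delay = 36000000 / 300000000 = 120 ms.
Transmission budget = 206 − 120 = 86 ms.
R ≥ L / t_tx = 11592 bits / 0.086 s = 134.8 kbps.

134.8 kbps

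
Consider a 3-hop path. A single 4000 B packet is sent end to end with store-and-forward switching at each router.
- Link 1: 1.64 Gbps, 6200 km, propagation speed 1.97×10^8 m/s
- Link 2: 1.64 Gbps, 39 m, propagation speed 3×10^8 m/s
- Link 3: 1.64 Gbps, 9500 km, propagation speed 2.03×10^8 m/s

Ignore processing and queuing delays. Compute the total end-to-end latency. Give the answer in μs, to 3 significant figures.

78300 μs

L = 4000 × 8 = 32000 bits.
Transmission delay per hop = L/R = 32000/1640000000 = 19.5122 μs; 3 hops → 58.5366 μs.
Propagation delays (d/s per hop): 31472.1, 0.13, 46798 μs; sum = 78270.2 μs.
End-to-end = 78300 μs.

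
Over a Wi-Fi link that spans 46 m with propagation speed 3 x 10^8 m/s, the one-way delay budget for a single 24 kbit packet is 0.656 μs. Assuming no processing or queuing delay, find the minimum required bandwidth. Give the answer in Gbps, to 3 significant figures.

Propagation delay = 46 / 300000000 = 0.153333 μs.
Transmission budget = 0.656 − 0.153333 = 0.502667 μs.
R ≥ L / t_tx = 24000 bits / 5.02667e-07 s = 47.7 Gbps.

47.7 Gbps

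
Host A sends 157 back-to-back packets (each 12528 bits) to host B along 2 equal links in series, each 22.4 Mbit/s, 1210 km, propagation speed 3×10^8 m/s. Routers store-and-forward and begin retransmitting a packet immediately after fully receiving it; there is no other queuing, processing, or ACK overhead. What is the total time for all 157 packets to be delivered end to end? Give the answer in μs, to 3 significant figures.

Per-hop transmission t_tx = L/R = 12528/22400000 = 559.286 μs.
Per-hop propagation t_prop = 1210000/300000000 = 4033.33 μs.
Pipeline fill: first packet needs 2·t_tx to clear all hops; remaining 156 packets each add one t_tx.
Total = (2+157-1)·t_tx + 2·t_prop = 158·559.286 + 2·4033.33 = 96400 μs.

96400 μs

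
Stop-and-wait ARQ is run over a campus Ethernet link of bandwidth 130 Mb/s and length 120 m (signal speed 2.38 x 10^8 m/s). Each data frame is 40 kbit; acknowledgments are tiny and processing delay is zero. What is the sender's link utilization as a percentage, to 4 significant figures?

99.67 %

t_tx = L/R = 40000/130000000 = 0.000307692 s.
t_prop = 120/238000000 = 5.04202e-07 s; RTT = 1.0084e-06 s.
Cycle = t_tx + RTT = 0.000308701 s.
Utilization = t_tx / cycle = 0.000307692/0.000308701 = 99.67 %.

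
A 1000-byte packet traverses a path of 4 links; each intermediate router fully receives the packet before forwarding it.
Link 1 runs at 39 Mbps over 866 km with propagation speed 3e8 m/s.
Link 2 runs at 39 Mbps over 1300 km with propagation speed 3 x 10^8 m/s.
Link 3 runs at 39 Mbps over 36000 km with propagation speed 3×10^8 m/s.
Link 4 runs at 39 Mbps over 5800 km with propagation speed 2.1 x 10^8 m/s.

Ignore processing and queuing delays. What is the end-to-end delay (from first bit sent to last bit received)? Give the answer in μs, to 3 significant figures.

156000 μs

L = 1000 × 8 = 8000 bits.
Transmission delay per hop = L/R = 8000/39000000 = 205.128 μs; 4 hops → 820.513 μs.
Propagation delays (d/s per hop): 2886.67, 4333.33, 120000, 27619 μs; sum = 154839 μs.
End-to-end = 156000 μs.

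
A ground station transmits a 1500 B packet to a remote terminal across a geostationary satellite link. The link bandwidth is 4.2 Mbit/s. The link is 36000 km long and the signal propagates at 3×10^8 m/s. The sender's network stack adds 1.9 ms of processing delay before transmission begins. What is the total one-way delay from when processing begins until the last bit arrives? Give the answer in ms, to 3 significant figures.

L = 1500 × 8 = 12000 bits.
Transmission delay = L/R = 12000 / 4200000 = 2.85714 ms.
Propagation delay = d/s = 36000000 m / 300000000 m/s = 120 ms.
Plus processing delay 1.9 ms = 1.9 ms.
Total = 125 ms.

125 ms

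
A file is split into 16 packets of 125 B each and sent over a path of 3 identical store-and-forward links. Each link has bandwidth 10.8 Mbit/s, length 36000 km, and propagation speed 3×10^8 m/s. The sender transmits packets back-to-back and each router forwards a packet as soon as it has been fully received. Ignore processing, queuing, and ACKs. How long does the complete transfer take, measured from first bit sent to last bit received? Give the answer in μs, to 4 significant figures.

361700 μs

Per-hop transmission t_tx = L/R = 1000/10800000 = 92.5926 μs.
Per-hop propagation t_prop = 36000000/300000000 = 120000 μs.
Pipeline fill: first packet needs 3·t_tx to clear all hops; remaining 15 packets each add one t_tx.
Total = (3+16-1)·t_tx + 3·t_prop = 18·92.5926 + 3·120000 = 361700 μs.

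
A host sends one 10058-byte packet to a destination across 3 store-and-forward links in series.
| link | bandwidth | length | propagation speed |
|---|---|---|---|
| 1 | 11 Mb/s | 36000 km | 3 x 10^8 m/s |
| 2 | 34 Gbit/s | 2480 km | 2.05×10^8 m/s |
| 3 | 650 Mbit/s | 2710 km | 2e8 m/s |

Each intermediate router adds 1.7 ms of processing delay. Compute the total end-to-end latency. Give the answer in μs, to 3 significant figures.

L = 10058 × 8 = 80464 bits.
Transmission delays (L/R per hop): 7314.91, 2.36659, 123.791 μs; sum = 7441.07 μs.
Propagation delays (d/s per hop): 120000, 12097.6, 13550 μs; sum = 145648 μs.
Processing at 2 router(s): 2 × 1.7 ms = 3400 μs.
End-to-end = 156000 μs.

156000 μs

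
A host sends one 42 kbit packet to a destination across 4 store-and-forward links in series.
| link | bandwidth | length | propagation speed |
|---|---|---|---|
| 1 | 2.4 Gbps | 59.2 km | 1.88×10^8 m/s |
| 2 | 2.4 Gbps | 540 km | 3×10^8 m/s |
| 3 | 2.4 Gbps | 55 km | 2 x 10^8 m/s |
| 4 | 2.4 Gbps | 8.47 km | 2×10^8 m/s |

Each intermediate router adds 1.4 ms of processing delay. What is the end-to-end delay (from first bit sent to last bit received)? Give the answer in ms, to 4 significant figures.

L = 42000 bits.
Transmission delay per hop = L/R = 42000/2400000000 = 0.0175 ms; 4 hops → 0.07 ms.
Propagation delays (d/s per hop): 0.314894, 1.8, 0.275, 0.04235 ms; sum = 2.43224 ms.
Processing at 3 router(s): 3 × 1.4 ms = 4.2 ms.
End-to-end = 6.702 ms.

6.702 ms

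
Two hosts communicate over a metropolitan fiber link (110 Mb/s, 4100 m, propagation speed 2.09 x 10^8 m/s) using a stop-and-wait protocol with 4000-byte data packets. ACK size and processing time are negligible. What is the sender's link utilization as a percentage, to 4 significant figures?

88.12 %

t_tx = L/R = 32000/110000000 = 0.000290909 s.
t_prop = 4100/209000000 = 1.96172e-05 s; RTT = 3.92344e-05 s.
Cycle = t_tx + RTT = 0.000330144 s.
Utilization = t_tx / cycle = 0.000290909/0.000330144 = 88.12 %.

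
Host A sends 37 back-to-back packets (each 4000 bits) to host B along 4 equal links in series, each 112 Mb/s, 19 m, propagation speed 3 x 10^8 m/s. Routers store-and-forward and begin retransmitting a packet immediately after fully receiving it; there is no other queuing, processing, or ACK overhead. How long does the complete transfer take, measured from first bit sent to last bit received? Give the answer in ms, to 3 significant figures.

1.43 ms

Per-hop transmission t_tx = L/R = 4000/112000000 = 0.0357143 ms.
Per-hop propagation t_prop = 19/300000000 = 6.33333e-05 ms.
Pipeline fill: first packet needs 4·t_tx to clear all hops; remaining 36 packets each add one t_tx.
Total = (4+37-1)·t_tx + 4·t_prop = 40·0.0357143 + 4·6.33333e-05 = 1.43 ms.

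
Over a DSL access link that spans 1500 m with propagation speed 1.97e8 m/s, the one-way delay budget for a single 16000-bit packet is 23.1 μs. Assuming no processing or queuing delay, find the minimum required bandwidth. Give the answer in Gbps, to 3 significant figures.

1.03 Gbps

Propagation delay = 1500 / 197000000 = 7.61421 μs.
Transmission budget = 23.1 − 7.61421 = 15.4858 μs.
R ≥ L / t_tx = 16000 bits / 1.54858e-05 s = 1.03 Gbps.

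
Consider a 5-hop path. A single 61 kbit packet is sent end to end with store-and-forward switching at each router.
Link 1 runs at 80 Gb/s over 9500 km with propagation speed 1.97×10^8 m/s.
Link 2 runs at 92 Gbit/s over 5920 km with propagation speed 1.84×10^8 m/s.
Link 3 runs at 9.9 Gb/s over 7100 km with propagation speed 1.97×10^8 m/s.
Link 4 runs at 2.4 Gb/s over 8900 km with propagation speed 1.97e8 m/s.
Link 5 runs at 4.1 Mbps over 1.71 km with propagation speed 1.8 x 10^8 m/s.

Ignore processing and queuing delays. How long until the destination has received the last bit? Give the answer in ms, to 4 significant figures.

L = 61000 bits.
Transmission delays (L/R per hop): 0.0007625, 0.000663043, 0.00616162, 0.0254167, 14.878 ms; sum = 14.9111 ms.
Propagation delays (d/s per hop): 48.2234, 32.1739, 36.0406, 45.1777, 0.0095 ms; sum = 161.625 ms.
End-to-end = 176.5 ms.

176.5 ms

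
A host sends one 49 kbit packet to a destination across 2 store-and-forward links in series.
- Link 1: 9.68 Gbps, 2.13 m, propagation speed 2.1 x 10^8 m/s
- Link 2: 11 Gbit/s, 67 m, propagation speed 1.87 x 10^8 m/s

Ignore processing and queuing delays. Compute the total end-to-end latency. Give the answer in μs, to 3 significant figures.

L = 49000 bits.
Transmission delays (L/R per hop): 5.06198, 4.45455 μs; sum = 9.51653 μs.
Propagation delays (d/s per hop): 0.0101429, 0.358289 μs; sum = 0.368432 μs.
End-to-end = 9.88 μs.

9.88 μs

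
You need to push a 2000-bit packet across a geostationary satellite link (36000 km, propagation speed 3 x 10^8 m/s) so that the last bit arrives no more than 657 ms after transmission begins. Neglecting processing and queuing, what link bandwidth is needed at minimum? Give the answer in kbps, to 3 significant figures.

Propagation delay = 36000000 / 300000000 = 120 ms.
Transmission budget = 657 − 120 = 537 ms.
R ≥ L / t_tx = 2000 bits / 0.537 s = 3.72 kbps.

3.72 kbps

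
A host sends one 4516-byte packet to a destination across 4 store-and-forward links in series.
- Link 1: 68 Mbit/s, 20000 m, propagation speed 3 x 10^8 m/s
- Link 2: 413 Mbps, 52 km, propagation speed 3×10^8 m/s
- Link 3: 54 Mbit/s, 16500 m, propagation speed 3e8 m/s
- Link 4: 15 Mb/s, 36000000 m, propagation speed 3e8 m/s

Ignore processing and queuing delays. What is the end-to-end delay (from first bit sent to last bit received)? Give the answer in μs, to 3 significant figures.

124000 μs

L = 4516 × 8 = 36128 bits.
Transmission delays (L/R per hop): 531.294, 87.477, 669.037, 2408.53 μs; sum = 3696.34 μs.
Propagation delays (d/s per hop): 66.6667, 173.333, 55, 120000 μs; sum = 120295 μs.
End-to-end = 124000 μs.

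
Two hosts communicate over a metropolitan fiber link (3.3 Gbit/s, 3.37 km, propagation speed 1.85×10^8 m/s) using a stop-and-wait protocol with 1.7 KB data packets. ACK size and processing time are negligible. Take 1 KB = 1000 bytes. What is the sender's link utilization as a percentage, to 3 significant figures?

t_tx = L/R = 13600/3300000000 = 4.12121e-06 s.
t_prop = 3370/185000000 = 1.82162e-05 s; RTT = 3.64324e-05 s.
Cycle = t_tx + RTT = 4.05536e-05 s.
Utilization = t_tx / cycle = 4.12121e-06/4.05536e-05 = 10.2 %.

10.2 %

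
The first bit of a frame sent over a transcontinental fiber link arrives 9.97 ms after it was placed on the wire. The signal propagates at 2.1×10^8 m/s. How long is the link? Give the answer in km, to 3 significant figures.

2090 km

d = s × t_prop = 210000000 × 0.00997 = 2090 km.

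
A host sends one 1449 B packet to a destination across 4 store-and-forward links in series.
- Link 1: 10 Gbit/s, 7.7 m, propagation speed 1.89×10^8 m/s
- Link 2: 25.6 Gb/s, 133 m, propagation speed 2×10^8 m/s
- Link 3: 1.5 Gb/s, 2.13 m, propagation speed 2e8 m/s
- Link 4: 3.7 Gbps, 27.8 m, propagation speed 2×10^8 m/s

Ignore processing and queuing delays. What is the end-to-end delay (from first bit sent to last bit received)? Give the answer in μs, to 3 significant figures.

L = 1449 × 8 = 11592 bits.
Transmission delays (L/R per hop): 1.1592, 0.452813, 7.728, 3.13297 μs; sum = 12.473 μs.
Propagation delays (d/s per hop): 0.0407407, 0.665, 0.01065, 0.139 μs; sum = 0.855391 μs.
End-to-end = 13.3 μs.

13.3 μs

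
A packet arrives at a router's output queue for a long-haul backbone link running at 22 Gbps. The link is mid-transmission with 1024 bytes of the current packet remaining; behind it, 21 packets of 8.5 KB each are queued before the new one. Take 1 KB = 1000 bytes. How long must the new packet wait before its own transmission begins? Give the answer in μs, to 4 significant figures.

Each queued packet: L/R = 68000/22000000000 = 3.09091 μs.
21 queued → 64.9091 μs.
Plus remaining 8192 bits of current packet: 0.372364 μs.
Queuing delay = 65.28 μs.

65.28 μs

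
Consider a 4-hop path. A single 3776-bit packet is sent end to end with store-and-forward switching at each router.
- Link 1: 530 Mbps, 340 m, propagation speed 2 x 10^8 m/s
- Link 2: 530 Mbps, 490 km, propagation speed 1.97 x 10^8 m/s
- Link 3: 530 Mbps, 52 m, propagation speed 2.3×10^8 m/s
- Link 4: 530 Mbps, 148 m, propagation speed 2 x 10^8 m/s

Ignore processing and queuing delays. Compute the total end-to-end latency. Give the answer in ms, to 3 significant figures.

Transmission delay per hop = L/R = 3776/530000000 = 0.00712453 ms; 4 hops → 0.0284981 ms.
Propagation delays (d/s per hop): 0.0017, 2.48731, 0.000226087, 0.00074 ms; sum = 2.48998 ms.
End-to-end = 2.52 ms.

2.52 ms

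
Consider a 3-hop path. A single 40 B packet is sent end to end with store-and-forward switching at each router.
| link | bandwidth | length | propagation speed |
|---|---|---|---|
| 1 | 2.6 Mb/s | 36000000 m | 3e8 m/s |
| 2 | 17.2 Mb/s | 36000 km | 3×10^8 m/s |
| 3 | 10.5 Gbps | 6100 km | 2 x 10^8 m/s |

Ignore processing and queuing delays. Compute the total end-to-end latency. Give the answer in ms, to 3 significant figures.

271 ms

L = 40 × 8 = 320 bits.
Transmission delays (L/R per hop): 0.123077, 0.0186047, 3.04762e-05 ms; sum = 0.141712 ms.
Propagation delays (d/s per hop): 120, 120, 30.5 ms; sum = 270.5 ms.
End-to-end = 271 ms.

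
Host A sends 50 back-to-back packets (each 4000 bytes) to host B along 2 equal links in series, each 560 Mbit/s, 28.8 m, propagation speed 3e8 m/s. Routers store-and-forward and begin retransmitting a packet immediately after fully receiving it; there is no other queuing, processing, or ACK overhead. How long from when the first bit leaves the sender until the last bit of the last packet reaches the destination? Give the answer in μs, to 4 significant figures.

Per-hop transmission t_tx = L/R = 32000/560000000 = 57.1429 μs.
Per-hop propagation t_prop = 28.8/300000000 = 0.096 μs.
Pipeline fill: first packet needs 2·t_tx to clear all hops; remaining 49 packets each add one t_tx.
Total = (2+50-1)·t_tx + 2·t_prop = 51·57.1429 + 2·0.096 = 2914 μs.

2914 μs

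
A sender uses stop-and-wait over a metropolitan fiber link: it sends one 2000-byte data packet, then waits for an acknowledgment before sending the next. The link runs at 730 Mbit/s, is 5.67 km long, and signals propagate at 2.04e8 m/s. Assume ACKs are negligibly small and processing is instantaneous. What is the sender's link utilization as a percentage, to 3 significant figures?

28.3 %

t_tx = L/R = 16000/730000000 = 2.19178e-05 s.
t_prop = 5670/204000000 = 2.77941e-05 s; RTT = 5.55882e-05 s.
Cycle = t_tx + RTT = 7.7506e-05 s.
Utilization = t_tx / cycle = 2.19178e-05/7.7506e-05 = 28.3 %.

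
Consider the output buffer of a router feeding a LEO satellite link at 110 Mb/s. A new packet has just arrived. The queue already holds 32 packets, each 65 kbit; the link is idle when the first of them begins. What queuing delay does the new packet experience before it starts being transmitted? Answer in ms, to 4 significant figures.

18.91 ms

Each queued packet: L/R = 65000/110000000 = 0.590909 ms.
32 queued → 18.9091 ms.
Queuing delay = 18.91 ms.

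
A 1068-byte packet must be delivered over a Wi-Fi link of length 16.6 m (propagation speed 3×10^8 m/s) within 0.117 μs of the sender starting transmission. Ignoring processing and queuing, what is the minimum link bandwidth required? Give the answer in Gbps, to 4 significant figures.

138.6 Gbps

L = 8544 bits.
Propagation delay = 16.6 / 300000000 = 0.0553333 μs.
Transmission budget = 0.117 − 0.0553333 = 0.0616667 μs.
R ≥ L / t_tx = 8544 bits / 6.16667e-08 s = 138.6 Gbps.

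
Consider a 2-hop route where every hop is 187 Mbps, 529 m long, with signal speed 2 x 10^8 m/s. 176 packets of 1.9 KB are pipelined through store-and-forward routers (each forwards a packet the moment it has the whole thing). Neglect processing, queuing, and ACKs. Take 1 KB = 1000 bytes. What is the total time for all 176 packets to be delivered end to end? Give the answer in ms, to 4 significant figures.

14.39 ms

Per-hop transmission t_tx = L/R = 15200/187000000 = 0.0812834 ms.
Per-hop propagation t_prop = 529/200000000 = 0.002645 ms.
Pipeline fill: first packet needs 2·t_tx to clear all hops; remaining 175 packets each add one t_tx.
Total = (2+176-1)·t_tx + 2·t_prop = 177·0.0812834 + 2·0.002645 = 14.39 ms.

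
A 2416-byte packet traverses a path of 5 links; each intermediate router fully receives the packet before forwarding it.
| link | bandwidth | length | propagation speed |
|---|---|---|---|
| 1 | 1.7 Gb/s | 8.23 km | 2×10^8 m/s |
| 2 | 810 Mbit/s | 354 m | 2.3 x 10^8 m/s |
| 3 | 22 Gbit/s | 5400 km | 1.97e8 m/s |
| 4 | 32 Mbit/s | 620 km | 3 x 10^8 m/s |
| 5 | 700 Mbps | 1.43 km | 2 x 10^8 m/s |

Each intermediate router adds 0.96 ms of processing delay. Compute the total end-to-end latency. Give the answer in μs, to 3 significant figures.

34000 μs

L = 2416 × 8 = 19328 bits.
Transmission delays (L/R per hop): 11.3694, 23.8617, 0.878545, 604, 27.6114 μs; sum = 667.721 μs.
Propagation delays (d/s per hop): 41.15, 1.53913, 27411.2, 2066.67, 7.15 μs; sum = 29527.7 μs.
Processing at 4 router(s): 4 × 0.96 ms = 3840 μs.
End-to-end = 34000 μs.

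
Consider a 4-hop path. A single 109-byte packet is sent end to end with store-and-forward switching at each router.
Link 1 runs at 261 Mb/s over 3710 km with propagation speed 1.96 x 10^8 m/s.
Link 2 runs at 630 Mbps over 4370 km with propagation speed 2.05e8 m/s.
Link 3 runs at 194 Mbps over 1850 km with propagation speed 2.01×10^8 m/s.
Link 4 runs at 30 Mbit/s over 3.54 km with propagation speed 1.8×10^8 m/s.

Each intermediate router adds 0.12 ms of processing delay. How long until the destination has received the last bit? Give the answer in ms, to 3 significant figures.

L = 109 × 8 = 872 bits.
Transmission delays (L/R per hop): 0.003341, 0.00138413, 0.00449485, 0.0290667 ms; sum = 0.0382866 ms.
Propagation delays (d/s per hop): 18.9286, 21.3171, 9.20398, 0.0196667 ms; sum = 49.4693 ms.
Processing at 3 router(s): 3 × 0.12 ms = 0.36 ms.
End-to-end = 49.9 ms.

49.9 ms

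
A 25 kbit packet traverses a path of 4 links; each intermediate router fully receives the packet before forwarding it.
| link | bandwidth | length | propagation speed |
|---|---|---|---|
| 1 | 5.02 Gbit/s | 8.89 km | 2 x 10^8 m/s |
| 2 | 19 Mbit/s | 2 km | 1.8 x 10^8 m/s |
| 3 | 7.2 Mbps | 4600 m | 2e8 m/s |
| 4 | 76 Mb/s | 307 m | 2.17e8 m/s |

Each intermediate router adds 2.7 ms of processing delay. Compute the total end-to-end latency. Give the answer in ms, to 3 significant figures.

L = 25000 bits.
Transmission delays (L/R per hop): 0.00498008, 1.31579, 3.47222, 0.328947 ms; sum = 5.12194 ms.
Propagation delays (d/s per hop): 0.04445, 0.0111111, 0.023, 0.00141475 ms; sum = 0.0799759 ms.
Processing at 3 router(s): 3 × 2.7 ms = 8.1 ms.
End-to-end = 13.3 ms.

13.3 ms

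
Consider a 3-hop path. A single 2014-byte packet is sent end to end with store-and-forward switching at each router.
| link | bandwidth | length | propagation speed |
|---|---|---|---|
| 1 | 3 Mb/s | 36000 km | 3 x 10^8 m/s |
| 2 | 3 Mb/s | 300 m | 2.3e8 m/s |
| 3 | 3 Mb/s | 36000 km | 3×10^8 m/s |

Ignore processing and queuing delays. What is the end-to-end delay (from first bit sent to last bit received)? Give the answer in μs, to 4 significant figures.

L = 2014 × 8 = 16112 bits.
Transmission delay per hop = L/R = 16112/3000000 = 5370.67 μs; 3 hops → 16112 μs.
Propagation delays (d/s per hop): 120000, 1.30435, 120000 μs; sum = 240001 μs.
End-to-end = 256100 μs.

256100 μs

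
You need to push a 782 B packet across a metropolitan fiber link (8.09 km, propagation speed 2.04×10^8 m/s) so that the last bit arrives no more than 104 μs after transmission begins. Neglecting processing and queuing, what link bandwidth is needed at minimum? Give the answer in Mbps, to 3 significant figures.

97.2 Mbps

L = 6256 bits.
Propagation delay = 8090 / 204000000 = 39.6569 μs.
Transmission budget = 104 − 39.6569 = 64.3431 μs.
R ≥ L / t_tx = 6256 bits / 6.43431e-05 s = 97.2 Mbps.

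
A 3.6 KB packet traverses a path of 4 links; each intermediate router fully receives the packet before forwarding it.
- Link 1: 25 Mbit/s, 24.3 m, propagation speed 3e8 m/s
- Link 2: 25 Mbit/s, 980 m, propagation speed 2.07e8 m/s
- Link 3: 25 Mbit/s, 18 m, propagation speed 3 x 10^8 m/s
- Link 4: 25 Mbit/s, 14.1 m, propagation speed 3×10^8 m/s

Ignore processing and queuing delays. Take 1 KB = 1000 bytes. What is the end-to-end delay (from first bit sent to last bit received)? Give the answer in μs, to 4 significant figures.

4613 μs

L = 28800 bits.
Transmission delay per hop = L/R = 28800/25000000 = 1152 μs; 4 hops → 4608 μs.
Propagation delays (d/s per hop): 0.081, 4.7343, 0.06, 0.047 μs; sum = 4.9223 μs.
End-to-end = 4613 μs.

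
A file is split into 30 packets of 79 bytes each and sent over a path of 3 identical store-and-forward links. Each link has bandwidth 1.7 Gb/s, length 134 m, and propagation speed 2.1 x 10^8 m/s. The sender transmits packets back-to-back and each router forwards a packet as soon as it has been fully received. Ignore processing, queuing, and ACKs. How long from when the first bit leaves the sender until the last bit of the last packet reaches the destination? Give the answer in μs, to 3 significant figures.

Per-hop transmission t_tx = L/R = 632/1700000000 = 0.371765 μs.
Per-hop propagation t_prop = 134/210000000 = 0.638095 μs.
Pipeline fill: first packet needs 3·t_tx to clear all hops; remaining 29 packets each add one t_tx.
Total = (3+30-1)·t_tx + 3·t_prop = 32·0.371765 + 3·0.638095 = 13.8 μs.

13.8 μs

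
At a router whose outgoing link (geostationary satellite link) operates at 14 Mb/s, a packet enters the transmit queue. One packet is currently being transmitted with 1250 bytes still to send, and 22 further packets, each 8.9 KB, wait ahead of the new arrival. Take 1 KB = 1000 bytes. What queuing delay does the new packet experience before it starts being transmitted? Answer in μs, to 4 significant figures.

112600 μs

Each queued packet: L/R = 71200/14000000 = 5085.71 μs.
22 queued → 111886 μs.
Plus remaining 10000 bits of current packet: 714.286 μs.
Queuing delay = 112600 μs.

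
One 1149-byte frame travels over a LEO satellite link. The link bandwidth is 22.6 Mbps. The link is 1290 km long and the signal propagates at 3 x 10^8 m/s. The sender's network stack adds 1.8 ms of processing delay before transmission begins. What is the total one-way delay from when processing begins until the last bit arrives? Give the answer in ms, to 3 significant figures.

L = 1149 × 8 = 9192 bits.
Transmission delay = L/R = 9192 / 22600000 = 0.406726 ms.
Propagation delay = d/s = 1290000 m / 300000000 m/s = 4.3 ms.
Plus processing delay 1.8 ms = 1.8 ms.
Total = 6.51 ms.

6.51 ms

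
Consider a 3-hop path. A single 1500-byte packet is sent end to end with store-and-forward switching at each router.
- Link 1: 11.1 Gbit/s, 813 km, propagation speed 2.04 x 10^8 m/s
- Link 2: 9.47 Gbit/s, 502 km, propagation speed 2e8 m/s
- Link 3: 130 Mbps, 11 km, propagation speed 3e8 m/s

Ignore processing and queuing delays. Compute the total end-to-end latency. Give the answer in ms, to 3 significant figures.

L = 1500 × 8 = 12000 bits.
Transmission delays (L/R per hop): 0.00108108, 0.00126716, 0.0923077 ms; sum = 0.0946559 ms.
Propagation delays (d/s per hop): 3.98529, 2.51, 0.0366667 ms; sum = 6.53196 ms.
End-to-end = 6.63 ms.

6.63 ms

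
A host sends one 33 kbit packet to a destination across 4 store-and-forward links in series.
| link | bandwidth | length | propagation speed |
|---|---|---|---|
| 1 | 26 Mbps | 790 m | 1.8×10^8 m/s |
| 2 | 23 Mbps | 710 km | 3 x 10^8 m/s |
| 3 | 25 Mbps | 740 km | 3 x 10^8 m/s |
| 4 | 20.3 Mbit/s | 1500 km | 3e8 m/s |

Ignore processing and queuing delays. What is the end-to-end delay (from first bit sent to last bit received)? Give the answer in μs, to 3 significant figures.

L = 33000 bits.
Transmission delays (L/R per hop): 1269.23, 1434.78, 1320, 1625.62 μs; sum = 5649.63 μs.
Propagation delays (d/s per hop): 4.38889, 2366.67, 2466.67, 5000 μs; sum = 9837.72 μs.
End-to-end = 15500 μs.

15500 μs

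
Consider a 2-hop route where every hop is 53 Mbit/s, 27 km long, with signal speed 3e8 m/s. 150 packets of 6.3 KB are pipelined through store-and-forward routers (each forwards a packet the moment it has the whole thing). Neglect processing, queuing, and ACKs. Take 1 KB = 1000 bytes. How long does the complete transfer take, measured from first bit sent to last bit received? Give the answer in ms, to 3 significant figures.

Per-hop transmission t_tx = L/R = 50400/53000000 = 0.950943 ms.
Per-hop propagation t_prop = 27000/300000000 = 0.09 ms.
Pipeline fill: first packet needs 2·t_tx to clear all hops; remaining 149 packets each add one t_tx.
Total = (2+150-1)·t_tx + 2·t_prop = 151·0.950943 + 2·0.09 = 144 ms.

144 ms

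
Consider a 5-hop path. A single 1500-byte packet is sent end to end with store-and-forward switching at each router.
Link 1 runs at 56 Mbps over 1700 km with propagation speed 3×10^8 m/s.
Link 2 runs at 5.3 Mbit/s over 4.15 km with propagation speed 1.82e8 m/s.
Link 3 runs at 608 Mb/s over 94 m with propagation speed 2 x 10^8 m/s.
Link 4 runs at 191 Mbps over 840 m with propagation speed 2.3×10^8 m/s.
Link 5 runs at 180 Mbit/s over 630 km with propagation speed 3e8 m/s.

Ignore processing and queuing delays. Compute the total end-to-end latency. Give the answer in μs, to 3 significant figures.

10400 μs

L = 1500 × 8 = 12000 bits.
Transmission delays (L/R per hop): 214.286, 2264.15, 19.7368, 62.8272, 66.6667 μs; sum = 2627.67 μs.
Propagation delays (d/s per hop): 5666.67, 22.8022, 0.47, 3.65217, 2100 μs; sum = 7793.59 μs.
End-to-end = 10400 μs.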